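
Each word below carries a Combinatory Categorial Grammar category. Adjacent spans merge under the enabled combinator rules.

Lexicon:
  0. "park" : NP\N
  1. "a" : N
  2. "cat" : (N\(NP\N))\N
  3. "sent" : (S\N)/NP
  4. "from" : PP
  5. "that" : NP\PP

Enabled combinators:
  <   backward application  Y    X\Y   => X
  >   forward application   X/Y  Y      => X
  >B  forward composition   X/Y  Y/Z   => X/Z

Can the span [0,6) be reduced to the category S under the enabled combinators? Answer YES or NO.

[0,6] S   <
  [0,3] N   <
    [0,1] "park" : NP\N
    [1,3] N\(NP\N)   <
      [1,2] "a" : N
      [2,3] "cat" : (N\(NP\N))\N
  [3,6] S\N   >
    [3,4] "sent" : (S\N)/NP
    [4,6] NP   <
      [4,5] "from" : PP
      [5,6] "that" : NP\PP

YES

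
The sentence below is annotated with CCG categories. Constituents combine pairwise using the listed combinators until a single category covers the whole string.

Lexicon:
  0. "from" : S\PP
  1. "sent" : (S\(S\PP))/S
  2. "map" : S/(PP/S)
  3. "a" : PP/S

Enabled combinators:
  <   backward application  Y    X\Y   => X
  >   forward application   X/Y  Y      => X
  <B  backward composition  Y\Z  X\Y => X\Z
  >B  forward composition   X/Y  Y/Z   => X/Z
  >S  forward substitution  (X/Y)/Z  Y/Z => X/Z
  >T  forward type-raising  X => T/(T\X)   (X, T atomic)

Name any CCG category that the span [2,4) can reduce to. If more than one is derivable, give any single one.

S

[0,4] S   <
  [0,1] "from" : S\PP
  [1,4] S\(S\PP)   >
    [1,2] "sent" : (S\(S\PP))/S
    [2,4] S   >
      [2,3] "map" : S/(PP/S)
      [3,4] "a" : PP/S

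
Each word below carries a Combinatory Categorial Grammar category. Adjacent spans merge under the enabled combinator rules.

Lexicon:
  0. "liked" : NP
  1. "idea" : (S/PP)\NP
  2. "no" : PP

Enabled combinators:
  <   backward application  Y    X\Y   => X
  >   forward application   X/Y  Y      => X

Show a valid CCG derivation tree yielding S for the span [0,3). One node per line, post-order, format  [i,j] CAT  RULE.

[0,1] NP  lex  "liked"
[1,2] (S/PP)\NP  lex  "idea"
[0,2] S/PP  <  k=1
[2,3] PP  lex  "no"
[0,3] S  >  k=2

[0,3] S   >
  [0,2] S/PP   <
    [0,1] "liked" : NP
    [1,2] "idea" : (S/PP)\NP
  [2,3] "no" : PP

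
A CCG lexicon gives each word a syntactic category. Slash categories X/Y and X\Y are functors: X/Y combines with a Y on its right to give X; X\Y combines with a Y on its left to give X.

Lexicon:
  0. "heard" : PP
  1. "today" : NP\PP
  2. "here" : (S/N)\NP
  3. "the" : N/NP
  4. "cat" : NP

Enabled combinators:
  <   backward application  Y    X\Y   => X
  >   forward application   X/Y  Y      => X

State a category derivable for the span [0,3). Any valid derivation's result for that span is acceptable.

S/N

[0,5] S   >
  [0,3] S/N   <
    [0,2] NP   <
      [0,1] "heard" : PP
      [1,2] "today" : NP\PP
    [2,3] "here" : (S/N)\NP
  [3,5] N   >
    [3,4] "the" : N/NP
    [4,5] "cat" : NP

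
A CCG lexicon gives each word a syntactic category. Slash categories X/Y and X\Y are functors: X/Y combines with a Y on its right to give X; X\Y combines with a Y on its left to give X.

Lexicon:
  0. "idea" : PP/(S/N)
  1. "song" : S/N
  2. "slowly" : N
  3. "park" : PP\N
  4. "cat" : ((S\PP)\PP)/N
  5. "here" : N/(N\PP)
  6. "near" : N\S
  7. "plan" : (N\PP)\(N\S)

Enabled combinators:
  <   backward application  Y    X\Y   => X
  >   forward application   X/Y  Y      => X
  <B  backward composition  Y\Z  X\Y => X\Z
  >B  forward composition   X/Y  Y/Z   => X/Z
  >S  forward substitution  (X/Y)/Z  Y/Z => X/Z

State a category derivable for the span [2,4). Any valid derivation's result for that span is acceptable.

PP

[0,8] S   <
  [0,2] PP   >
    [0,1] "idea" : PP/(S/N)
    [1,2] "song" : S/N
  [2,8] S\PP   <
    [2,4] PP   <
      [2,3] "slowly" : N
      [3,4] "park" : PP\N
    [4,8] (S\PP)\PP   >
      [4,5] "cat" : ((S\PP)\PP)/N
      [5,8] N   >
        [5,6] "here" : N/(N\PP)
        [6,8] N\PP   <
          [6,7] "near" : N\S
          [7,8] "plan" : (N\PP)\(N\S)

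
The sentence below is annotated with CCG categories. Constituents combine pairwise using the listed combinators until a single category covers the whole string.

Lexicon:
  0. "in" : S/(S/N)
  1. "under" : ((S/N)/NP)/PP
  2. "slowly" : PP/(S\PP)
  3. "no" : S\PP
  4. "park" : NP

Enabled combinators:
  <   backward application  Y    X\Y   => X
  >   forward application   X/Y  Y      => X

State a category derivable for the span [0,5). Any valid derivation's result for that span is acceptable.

[0,5] S   >
  [0,1] "in" : S/(S/N)
  [1,5] S/N   >
    [1,4] (S/N)/NP   >
      [1,2] "under" : ((S/N)/NP)/PP
      [2,4] PP   >
        [2,3] "slowly" : PP/(S\PP)
        [3,4] "no" : S\PP
    [4,5] "park" : NP

S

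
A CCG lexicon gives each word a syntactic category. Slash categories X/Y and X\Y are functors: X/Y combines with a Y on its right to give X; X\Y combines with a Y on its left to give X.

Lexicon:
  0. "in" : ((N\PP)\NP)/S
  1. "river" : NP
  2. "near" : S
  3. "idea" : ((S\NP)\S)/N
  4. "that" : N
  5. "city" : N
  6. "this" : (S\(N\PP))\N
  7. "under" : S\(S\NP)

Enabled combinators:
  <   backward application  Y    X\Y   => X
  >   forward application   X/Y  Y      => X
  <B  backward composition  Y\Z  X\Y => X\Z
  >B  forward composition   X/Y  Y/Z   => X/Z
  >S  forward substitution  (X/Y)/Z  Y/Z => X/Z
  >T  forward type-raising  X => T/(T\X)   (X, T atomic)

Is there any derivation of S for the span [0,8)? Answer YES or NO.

[0,8] S   <
  [0,7] S\NP   <B
    [0,5] (N\PP)\NP   >
      [0,1] "in" : ((N\PP)\NP)/S
      [1,5] S   <
        [1,2] "river" : NP
        [2,5] S\NP   <
          [2,3] "near" : S
          [3,5] (S\NP)\S   >
            [3,4] "idea" : ((S\NP)\S)/N
            [4,5] "that" : N
    [5,7] S\(N\PP)   <
      [5,6] "city" : N
      [6,7] "this" : (S\(N\PP))\N
  [7,8] "under" : S\(S\NP)

YES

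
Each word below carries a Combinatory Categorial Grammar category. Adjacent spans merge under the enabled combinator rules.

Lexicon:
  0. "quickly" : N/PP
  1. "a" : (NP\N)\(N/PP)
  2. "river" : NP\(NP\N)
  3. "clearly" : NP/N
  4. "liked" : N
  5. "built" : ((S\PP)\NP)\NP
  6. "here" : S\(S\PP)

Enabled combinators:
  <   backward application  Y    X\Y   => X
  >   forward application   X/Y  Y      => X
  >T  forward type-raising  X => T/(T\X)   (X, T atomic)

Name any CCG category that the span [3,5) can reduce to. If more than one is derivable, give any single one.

NP

[0,7] S   <
  [0,6] S\PP   <
    [0,3] NP   <
      [0,2] NP\N   <
        [0,1] "quickly" : N/PP
        [1,2] "a" : (NP\N)\(N/PP)
      [2,3] "river" : NP\(NP\N)
    [3,6] (S\PP)\NP   <
      [3,5] NP   >
        [3,4] "clearly" : NP/N
        [4,5] "liked" : N
      [5,6] "built" : ((S\PP)\NP)\NP
  [6,7] "here" : S\(S\PP)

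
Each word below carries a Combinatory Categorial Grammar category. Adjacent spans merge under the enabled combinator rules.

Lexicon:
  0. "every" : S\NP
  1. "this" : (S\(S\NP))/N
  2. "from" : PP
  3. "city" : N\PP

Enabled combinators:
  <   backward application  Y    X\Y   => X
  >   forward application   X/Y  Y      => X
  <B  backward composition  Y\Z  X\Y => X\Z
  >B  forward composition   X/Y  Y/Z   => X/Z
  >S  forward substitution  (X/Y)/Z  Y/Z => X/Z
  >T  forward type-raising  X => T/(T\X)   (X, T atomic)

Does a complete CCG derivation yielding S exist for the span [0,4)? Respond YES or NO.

[0,4] S   <
  [0,1] "every" : S\NP
  [1,4] S\(S\NP)   >
    [1,2] "this" : (S\(S\NP))/N
    [2,4] N   >
      [2,3] N/(N\PP)   >T
        [2,3] "from" : PP
      [3,4] "city" : N\PP

YES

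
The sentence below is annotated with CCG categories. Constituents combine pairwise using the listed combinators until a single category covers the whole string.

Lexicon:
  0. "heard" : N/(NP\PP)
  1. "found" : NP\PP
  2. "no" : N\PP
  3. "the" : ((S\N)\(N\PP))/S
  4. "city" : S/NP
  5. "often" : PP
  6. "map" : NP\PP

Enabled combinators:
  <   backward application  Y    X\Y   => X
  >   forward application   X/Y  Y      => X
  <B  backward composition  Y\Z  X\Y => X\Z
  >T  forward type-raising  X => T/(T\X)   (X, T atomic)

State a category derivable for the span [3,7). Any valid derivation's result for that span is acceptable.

[0,7] S   <
  [0,2] N   >
    [0,1] "heard" : N/(NP\PP)
    [1,2] "found" : NP\PP
  [2,7] S\N   <
    [2,3] "no" : N\PP
    [3,7] (S\N)\(N\PP)   >
      [3,4] "the" : ((S\N)\(N\PP))/S
      [4,7] S   >
        [4,5] "city" : S/NP
        [5,7] NP   >
          [5,6] NP/(NP\PP)   >T
            [5,6] "often" : PP
          [6,7] "map" : NP\PP

(S\N)\(N\PP)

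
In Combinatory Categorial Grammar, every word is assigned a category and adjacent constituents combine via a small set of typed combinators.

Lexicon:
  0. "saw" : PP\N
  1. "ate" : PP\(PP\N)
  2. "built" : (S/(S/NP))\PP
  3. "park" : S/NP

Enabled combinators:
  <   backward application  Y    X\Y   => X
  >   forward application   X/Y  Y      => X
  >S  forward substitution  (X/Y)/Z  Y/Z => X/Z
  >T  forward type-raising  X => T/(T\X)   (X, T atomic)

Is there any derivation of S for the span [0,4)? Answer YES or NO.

YES

[0,4] S   >
  [0,3] S/(S/NP)   <
    [0,2] PP   <
      [0,1] "saw" : PP\N
      [1,2] "ate" : PP\(PP\N)
    [2,3] "built" : (S/(S/NP))\PP
  [3,4] "park" : S/NP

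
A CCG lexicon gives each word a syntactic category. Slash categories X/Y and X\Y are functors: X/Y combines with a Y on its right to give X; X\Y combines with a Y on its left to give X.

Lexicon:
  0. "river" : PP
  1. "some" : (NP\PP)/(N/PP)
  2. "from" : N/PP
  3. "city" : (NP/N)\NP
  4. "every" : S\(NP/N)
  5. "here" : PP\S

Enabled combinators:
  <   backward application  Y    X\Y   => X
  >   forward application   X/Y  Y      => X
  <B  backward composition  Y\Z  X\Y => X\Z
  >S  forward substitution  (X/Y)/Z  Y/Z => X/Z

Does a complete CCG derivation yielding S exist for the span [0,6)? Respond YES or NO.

PP (NP\PP)/(N/PP) N/PP (NP/N)\NP S\(NP/N) PP\S
CKY chart[0,6] = {PP}; S ∉ chart

NO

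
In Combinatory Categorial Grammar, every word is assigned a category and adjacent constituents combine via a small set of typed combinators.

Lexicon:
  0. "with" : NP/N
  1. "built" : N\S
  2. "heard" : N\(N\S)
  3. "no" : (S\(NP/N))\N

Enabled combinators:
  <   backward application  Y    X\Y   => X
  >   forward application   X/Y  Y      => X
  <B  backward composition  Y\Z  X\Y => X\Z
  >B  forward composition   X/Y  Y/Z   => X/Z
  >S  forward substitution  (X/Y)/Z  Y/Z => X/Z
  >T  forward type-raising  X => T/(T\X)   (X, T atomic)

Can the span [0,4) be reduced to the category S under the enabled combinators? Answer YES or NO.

[0,4] S   <
  [0,1] "with" : NP/N
  [1,4] S\(NP/N)   <
    [1,3] N   <
      [1,2] "built" : N\S
      [2,3] "heard" : N\(N\S)
    [3,4] "no" : (S\(NP/N))\N

YES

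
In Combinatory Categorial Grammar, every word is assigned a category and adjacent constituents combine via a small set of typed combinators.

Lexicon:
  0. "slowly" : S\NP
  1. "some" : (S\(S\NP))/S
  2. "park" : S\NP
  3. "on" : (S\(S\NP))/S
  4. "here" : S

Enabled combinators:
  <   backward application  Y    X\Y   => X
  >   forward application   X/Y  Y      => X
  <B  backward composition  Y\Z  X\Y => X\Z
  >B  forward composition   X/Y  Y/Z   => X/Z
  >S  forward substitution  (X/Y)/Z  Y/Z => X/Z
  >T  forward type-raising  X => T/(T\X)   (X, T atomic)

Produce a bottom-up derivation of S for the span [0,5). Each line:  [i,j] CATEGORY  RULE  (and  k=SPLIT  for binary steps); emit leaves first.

[0,5] S   <
  [0,1] "slowly" : S\NP
  [1,5] S\(S\NP)   >
    [1,2] "some" : (S\(S\NP))/S
    [2,5] S   <
      [2,3] "park" : S\NP
      [3,5] S\(S\NP)   >
        [3,4] "on" : (S\(S\NP))/S
        [4,5] "here" : S

[0,1] S\NP  lex  "slowly"
[1,2] (S\(S\NP))/S  lex  "some"
[2,3] S\NP  lex  "park"
[3,4] (S\(S\NP))/S  lex  "on"
[4,5] S  lex  "here"
[3,5] S\(S\NP)  >  k=4
[2,5] S  <  k=3
[1,5] S\(S\NP)  >  k=2
[0,5] S  <  k=1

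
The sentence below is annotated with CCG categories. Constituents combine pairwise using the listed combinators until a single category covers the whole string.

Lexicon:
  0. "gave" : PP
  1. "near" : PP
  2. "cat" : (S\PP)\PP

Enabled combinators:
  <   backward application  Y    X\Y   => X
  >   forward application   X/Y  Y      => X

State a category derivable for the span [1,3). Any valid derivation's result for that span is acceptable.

S\PP

[0,3] S   <
  [0,1] "gave" : PP
  [1,3] S\PP   <
    [1,2] "near" : PP
    [2,3] "cat" : (S\PP)\PP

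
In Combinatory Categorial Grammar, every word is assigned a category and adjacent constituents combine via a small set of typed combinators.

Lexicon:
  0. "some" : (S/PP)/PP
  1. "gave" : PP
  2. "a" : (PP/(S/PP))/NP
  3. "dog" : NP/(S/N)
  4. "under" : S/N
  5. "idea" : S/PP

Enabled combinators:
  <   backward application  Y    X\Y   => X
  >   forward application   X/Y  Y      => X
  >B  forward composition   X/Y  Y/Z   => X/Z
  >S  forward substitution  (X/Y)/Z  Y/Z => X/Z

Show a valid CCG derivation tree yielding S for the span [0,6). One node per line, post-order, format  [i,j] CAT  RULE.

[0,1] (S/PP)/PP  lex  "some"
[1,2] PP  lex  "gave"
[0,2] S/PP  >  k=1
[2,3] (PP/(S/PP))/NP  lex  "a"
[3,4] NP/(S/N)  lex  "dog"
[4,5] S/N  lex  "under"
[3,5] NP  >  k=4
[2,5] PP/(S/PP)  >  k=3
[5,6] S/PP  lex  "idea"
[2,6] PP  >  k=5
[0,6] S  >  k=2

[0,6] S   >
  [0,2] S/PP   >
    [0,1] "some" : (S/PP)/PP
    [1,2] "gave" : PP
  [2,6] PP   >
    [2,5] PP/(S/PP)   >
      [2,3] "a" : (PP/(S/PP))/NP
      [3,5] NP   >
        [3,4] "dog" : NP/(S/N)
        [4,5] "under" : S/N
    [5,6] "idea" : S/PP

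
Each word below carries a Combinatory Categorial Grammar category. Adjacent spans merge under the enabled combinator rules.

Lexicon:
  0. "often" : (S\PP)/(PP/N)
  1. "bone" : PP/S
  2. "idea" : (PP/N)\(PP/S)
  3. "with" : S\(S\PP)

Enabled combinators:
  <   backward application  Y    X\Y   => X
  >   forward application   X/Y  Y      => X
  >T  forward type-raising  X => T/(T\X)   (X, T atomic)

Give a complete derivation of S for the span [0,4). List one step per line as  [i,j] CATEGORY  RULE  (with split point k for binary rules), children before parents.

[0,4] S   <
  [0,3] S\PP   >
    [0,1] "often" : (S\PP)/(PP/N)
    [1,3] PP/N   <
      [1,2] "bone" : PP/S
      [2,3] "idea" : (PP/N)\(PP/S)
  [3,4] "with" : S\(S\PP)

[0,1] (S\PP)/(PP/N)  lex  "often"
[1,2] PP/S  lex  "bone"
[2,3] (PP/N)\(PP/S)  lex  "idea"
[1,3] PP/N  <  k=2
[0,3] S\PP  >  k=1
[3,4] S\(S\PP)  lex  "with"
[0,4] S  <  k=3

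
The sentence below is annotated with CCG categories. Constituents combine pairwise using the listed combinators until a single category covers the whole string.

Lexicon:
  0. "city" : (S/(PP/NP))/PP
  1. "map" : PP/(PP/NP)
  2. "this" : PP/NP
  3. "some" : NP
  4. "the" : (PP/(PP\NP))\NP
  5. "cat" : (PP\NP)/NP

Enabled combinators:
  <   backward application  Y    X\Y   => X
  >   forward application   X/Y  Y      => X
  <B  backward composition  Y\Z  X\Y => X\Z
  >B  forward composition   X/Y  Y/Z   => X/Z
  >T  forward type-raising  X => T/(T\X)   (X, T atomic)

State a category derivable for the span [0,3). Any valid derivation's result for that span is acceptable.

[0,6] S   >
  [0,3] S/(PP/NP)   >
    [0,1] "city" : (S/(PP/NP))/PP
    [1,3] PP   >
      [1,2] "map" : PP/(PP/NP)
      [2,3] "this" : PP/NP
  [3,6] PP/NP   >B
    [3,5] PP/(PP\NP)   <
      [3,4] "some" : NP
      [4,5] "the" : (PP/(PP\NP))\NP
    [5,6] "cat" : (PP\NP)/NP

S/(PP/NP)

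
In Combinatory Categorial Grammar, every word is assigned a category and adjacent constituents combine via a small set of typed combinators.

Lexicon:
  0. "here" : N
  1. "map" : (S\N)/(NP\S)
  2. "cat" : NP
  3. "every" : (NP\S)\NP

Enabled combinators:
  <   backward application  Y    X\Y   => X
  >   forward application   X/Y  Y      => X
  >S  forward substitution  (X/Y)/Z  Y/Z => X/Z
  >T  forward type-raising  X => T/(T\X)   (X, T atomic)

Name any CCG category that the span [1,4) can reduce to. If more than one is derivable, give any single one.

S\N

[0,4] S   >
  [0,1] S/(S\N)   >T
    [0,1] "here" : N
  [1,4] S\N   >
    [1,2] "map" : (S\N)/(NP\S)
    [2,4] NP\S   <
      [2,3] "cat" : NP
      [3,4] "every" : (NP\S)\NP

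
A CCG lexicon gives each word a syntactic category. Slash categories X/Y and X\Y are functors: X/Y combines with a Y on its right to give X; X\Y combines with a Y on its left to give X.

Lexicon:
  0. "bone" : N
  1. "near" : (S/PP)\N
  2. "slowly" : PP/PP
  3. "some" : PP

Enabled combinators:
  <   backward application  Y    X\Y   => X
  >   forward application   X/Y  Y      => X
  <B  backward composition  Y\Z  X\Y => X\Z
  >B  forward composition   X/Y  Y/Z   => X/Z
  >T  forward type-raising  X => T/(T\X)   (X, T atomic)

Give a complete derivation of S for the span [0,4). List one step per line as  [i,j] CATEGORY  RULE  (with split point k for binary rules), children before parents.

[0,1] N  lex  "bone"
[1,2] (S/PP)\N  lex  "near"
[0,2] S/PP  <  k=1
[2,3] PP/PP  lex  "slowly"
[0,3] S/PP  >B  k=2
[3,4] PP  lex  "some"
[0,4] S  >  k=3

[0,4] S   >
  [0,3] S/PP   >B
    [0,2] S/PP   <
      [0,1] "bone" : N
      [1,2] "near" : (S/PP)\N
    [2,3] "slowly" : PP/PP
  [3,4] "some" : PP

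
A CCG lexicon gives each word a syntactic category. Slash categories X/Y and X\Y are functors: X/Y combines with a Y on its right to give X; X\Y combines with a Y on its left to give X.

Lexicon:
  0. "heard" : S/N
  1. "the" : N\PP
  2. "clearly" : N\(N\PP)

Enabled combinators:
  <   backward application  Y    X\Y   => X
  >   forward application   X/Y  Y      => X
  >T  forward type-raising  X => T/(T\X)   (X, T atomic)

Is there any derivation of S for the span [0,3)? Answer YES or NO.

[0,3] S   >
  [0,1] "heard" : S/N
  [1,3] N   <
    [1,2] "the" : N\PP
    [2,3] "clearly" : N\(N\PP)

YES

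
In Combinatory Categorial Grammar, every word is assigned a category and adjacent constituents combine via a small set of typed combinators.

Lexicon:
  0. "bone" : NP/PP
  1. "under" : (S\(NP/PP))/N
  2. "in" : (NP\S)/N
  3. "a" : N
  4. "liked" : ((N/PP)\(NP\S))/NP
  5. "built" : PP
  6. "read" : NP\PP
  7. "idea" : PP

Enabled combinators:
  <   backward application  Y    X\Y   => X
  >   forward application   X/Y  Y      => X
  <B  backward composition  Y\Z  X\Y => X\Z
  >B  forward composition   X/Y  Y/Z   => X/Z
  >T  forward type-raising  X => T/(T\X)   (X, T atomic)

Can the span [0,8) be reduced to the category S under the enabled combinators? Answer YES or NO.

YES

[0,8] S   <
  [0,1] "bone" : NP/PP
  [1,8] S\(NP/PP)   >
    [1,2] "under" : (S\(NP/PP))/N
    [2,8] N   >
      [2,7] N/PP   <
        [2,4] NP\S   >
          [2,3] "in" : (NP\S)/N
          [3,4] "a" : N
        [4,7] (N/PP)\(NP\S)   >
          [4,5] "liked" : ((N/PP)\(NP\S))/NP
          [5,7] NP   <
            [5,6] "built" : PP
            [6,7] "read" : NP\PP
      [7,8] "idea" : PP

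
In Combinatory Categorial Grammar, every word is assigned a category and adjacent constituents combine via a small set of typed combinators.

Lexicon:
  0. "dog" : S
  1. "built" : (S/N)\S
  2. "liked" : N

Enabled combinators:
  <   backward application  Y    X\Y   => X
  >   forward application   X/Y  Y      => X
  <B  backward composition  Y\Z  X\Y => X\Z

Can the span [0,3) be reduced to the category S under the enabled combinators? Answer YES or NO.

[0,3] S   >
  [0,2] S/N   <
    [0,1] "dog" : S
    [1,2] "built" : (S/N)\S
  [2,3] "liked" : N

YES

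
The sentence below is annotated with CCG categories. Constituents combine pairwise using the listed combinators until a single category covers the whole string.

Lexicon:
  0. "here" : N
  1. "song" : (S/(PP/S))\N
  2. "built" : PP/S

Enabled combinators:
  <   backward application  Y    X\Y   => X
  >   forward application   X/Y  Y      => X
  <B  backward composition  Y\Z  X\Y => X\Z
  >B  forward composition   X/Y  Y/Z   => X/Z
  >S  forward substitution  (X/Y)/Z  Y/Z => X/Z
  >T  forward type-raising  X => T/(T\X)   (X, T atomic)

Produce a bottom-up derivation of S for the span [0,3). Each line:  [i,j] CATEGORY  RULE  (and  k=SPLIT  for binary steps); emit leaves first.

[0,3] S   >
  [0,2] S/(PP/S)   <
    [0,1] "here" : N
    [1,2] "song" : (S/(PP/S))\N
  [2,3] "built" : PP/S

[0,1] N  lex  "here"
[1,2] (S/(PP/S))\N  lex  "song"
[0,2] S/(PP/S)  <  k=1
[2,3] PP/S  lex  "built"
[0,3] S  >  k=2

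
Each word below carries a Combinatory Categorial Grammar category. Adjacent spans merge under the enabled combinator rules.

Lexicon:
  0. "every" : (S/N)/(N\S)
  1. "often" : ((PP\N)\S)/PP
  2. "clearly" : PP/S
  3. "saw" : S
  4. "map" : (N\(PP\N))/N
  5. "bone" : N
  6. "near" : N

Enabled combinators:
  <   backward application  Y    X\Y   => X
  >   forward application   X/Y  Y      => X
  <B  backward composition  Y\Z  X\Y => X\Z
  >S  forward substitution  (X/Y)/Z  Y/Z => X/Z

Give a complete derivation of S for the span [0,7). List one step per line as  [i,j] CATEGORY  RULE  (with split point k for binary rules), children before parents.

[0,1] (S/N)/(N\S)  lex  "every"
[1,2] ((PP\N)\S)/PP  lex  "often"
[2,3] PP/S  lex  "clearly"
[3,4] S  lex  "saw"
[2,4] PP  >  k=3
[1,4] (PP\N)\S  >  k=2
[4,5] (N\(PP\N))/N  lex  "map"
[5,6] N  lex  "bone"
[4,6] N\(PP\N)  >  k=5
[1,6] N\S  <B  k=4
[0,6] S/N  >  k=1
[6,7] N  lex  "near"
[0,7] S  >  k=6

[0,7] S   >
  [0,6] S/N   >
    [0,1] "every" : (S/N)/(N\S)
    [1,6] N\S   <B
      [1,4] (PP\N)\S   >
        [1,2] "often" : ((PP\N)\S)/PP
        [2,4] PP   >
          [2,3] "clearly" : PP/S
          [3,4] "saw" : S
      [4,6] N\(PP\N)   >
        [4,5] "map" : (N\(PP\N))/N
        [5,6] "bone" : N
  [6,7] "near" : N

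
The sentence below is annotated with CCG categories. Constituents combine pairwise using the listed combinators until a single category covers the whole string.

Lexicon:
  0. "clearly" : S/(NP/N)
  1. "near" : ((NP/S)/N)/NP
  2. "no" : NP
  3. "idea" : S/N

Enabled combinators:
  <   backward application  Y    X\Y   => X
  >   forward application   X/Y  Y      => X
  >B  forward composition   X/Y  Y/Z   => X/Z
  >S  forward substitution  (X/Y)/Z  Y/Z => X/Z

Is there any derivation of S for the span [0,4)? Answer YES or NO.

[0,4] S   >
  [0,1] "clearly" : S/(NP/N)
  [1,4] NP/N   >S
    [1,3] (NP/S)/N   >
      [1,2] "near" : ((NP/S)/N)/NP
      [2,3] "no" : NP
    [3,4] "idea" : S/N

YES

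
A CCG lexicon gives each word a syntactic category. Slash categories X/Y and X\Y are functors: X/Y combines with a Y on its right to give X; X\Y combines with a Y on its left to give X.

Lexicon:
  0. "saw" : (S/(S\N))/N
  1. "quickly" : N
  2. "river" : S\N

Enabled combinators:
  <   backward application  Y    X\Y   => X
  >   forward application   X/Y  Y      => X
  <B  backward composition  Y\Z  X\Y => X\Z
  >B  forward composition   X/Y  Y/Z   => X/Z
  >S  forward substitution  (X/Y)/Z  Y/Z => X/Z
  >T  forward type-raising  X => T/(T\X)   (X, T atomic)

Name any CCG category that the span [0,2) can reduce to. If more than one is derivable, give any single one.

[0,3] S   >
  [0,2] S/(S\N)   >
    [0,1] "saw" : (S/(S\N))/N
    [1,2] "quickly" : N
  [2,3] "river" : S\N

S/(S\N)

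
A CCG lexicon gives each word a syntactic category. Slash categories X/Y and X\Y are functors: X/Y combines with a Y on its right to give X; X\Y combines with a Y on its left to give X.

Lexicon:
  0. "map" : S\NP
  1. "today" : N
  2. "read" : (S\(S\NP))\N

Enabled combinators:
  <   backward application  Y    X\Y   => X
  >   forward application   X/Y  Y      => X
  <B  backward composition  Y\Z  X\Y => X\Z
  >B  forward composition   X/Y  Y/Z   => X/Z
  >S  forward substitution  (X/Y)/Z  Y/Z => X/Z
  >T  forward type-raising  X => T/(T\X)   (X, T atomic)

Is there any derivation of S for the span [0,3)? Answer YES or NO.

YES

[0,3] S   <
  [0,1] "map" : S\NP
  [1,3] S\(S\NP)   <
    [1,2] "today" : N
    [2,3] "read" : (S\(S\NP))\N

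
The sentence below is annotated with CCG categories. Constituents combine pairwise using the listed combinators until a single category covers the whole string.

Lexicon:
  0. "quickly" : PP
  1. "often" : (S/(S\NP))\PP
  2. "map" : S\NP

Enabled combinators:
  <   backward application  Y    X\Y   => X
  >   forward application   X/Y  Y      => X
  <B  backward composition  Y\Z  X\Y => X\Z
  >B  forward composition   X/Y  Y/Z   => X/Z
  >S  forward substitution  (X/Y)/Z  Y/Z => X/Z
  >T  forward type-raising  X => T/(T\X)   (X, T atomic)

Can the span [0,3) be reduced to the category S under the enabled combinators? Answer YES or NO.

YES

[0,3] S   >
  [0,2] S/(S\NP)   <
    [0,1] "quickly" : PP
    [1,2] "often" : (S/(S\NP))\PP
  [2,3] "map" : S\NP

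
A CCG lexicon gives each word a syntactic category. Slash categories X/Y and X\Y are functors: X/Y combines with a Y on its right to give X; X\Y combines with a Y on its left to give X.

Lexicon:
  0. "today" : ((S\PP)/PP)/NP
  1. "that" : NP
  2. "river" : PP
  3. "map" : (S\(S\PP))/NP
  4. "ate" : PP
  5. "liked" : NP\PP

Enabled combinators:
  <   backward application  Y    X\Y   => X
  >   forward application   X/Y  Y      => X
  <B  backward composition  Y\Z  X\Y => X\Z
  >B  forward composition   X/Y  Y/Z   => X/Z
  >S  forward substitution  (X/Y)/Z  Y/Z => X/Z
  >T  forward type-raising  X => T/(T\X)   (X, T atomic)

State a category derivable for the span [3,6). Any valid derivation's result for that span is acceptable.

S\(S\PP)

[0,6] S   <
  [0,3] S\PP   >
    [0,2] (S\PP)/PP   >
      [0,1] "today" : ((S\PP)/PP)/NP
      [1,2] "that" : NP
    [2,3] "river" : PP
  [3,6] S\(S\PP)   >
    [3,4] "map" : (S\(S\PP))/NP
    [4,6] NP   >
      [4,5] NP/(NP\PP)   >T
        [4,5] "ate" : PP
      [5,6] "liked" : NP\PP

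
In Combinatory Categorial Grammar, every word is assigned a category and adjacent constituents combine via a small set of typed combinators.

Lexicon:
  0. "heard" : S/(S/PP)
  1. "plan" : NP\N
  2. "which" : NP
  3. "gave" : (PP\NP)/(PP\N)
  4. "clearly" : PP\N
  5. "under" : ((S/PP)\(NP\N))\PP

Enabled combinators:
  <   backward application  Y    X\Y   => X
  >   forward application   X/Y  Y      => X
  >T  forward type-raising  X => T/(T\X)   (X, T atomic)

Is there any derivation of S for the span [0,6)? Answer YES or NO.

[0,6] S   >
  [0,1] "heard" : S/(S/PP)
  [1,6] S/PP   <
    [1,2] "plan" : NP\N
    [2,6] (S/PP)\(NP\N)   <
      [2,5] PP   >
        [2,3] PP/(PP\NP)   >T
          [2,3] "which" : NP
        [3,5] PP\NP   >
          [3,4] "gave" : (PP\NP)/(PP\N)
          [4,5] "clearly" : PP\N
      [5,6] "under" : ((S/PP)\(NP\N))\PP

YES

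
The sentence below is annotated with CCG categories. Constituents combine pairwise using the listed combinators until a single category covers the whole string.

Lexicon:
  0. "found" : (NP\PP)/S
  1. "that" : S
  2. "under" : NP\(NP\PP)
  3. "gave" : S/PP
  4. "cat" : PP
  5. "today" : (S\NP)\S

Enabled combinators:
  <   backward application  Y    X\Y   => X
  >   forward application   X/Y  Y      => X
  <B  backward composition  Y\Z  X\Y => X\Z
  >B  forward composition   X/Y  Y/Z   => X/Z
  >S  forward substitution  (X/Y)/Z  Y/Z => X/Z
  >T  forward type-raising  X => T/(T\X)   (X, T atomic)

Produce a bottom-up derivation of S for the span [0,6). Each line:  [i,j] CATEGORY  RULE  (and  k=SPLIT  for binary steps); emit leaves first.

[0,1] (NP\PP)/S  lex  "found"
[1,2] S  lex  "that"
[0,2] NP\PP  >  k=1
[2,3] NP\(NP\PP)  lex  "under"
[0,3] NP  <  k=2
[3,4] S/PP  lex  "gave"
[4,5] PP  lex  "cat"
[3,5] S  >  k=4
[5,6] (S\NP)\S  lex  "today"
[3,6] S\NP  <  k=5
[0,6] S  <  k=3

[0,6] S   <
  [0,3] NP   <
    [0,2] NP\PP   >
      [0,1] "found" : (NP\PP)/S
      [1,2] "that" : S
    [2,3] "under" : NP\(NP\PP)
  [3,6] S\NP   <
    [3,5] S   >
      [3,4] "gave" : S/PP
      [4,5] "cat" : PP
    [5,6] "today" : (S\NP)\S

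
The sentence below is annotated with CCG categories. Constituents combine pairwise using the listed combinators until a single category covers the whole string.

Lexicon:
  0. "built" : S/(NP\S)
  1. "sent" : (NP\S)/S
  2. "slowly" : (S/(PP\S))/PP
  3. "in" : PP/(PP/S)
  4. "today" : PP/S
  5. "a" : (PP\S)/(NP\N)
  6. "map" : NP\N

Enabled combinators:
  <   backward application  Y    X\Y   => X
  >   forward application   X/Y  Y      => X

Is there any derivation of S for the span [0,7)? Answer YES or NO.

[0,7] S   >
  [0,1] "built" : S/(NP\S)
  [1,7] NP\S   >
    [1,2] "sent" : (NP\S)/S
    [2,7] S   >
      [2,5] S/(PP\S)   >
        [2,3] "slowly" : (S/(PP\S))/PP
        [3,5] PP   >
          [3,4] "in" : PP/(PP/S)
          [4,5] "today" : PP/S
      [5,7] PP\S   >
        [5,6] "a" : (PP\S)/(NP\N)
        [6,7] "map" : NP\N

YES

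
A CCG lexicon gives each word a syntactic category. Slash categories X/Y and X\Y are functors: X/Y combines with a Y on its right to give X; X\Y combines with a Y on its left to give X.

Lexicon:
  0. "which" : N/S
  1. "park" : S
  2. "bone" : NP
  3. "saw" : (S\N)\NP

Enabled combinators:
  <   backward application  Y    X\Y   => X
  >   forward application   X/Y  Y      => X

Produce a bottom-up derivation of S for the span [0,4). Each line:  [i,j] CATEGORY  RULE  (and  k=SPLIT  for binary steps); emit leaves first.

[0,4] S   <
  [0,2] N   >
    [0,1] "which" : N/S
    [1,2] "park" : S
  [2,4] S\N   <
    [2,3] "bone" : NP
    [3,4] "saw" : (S\N)\NP

[0,1] N/S  lex  "which"
[1,2] S  lex  "park"
[0,2] N  >  k=1
[2,3] NP  lex  "bone"
[3,4] (S\N)\NP  lex  "saw"
[2,4] S\N  <  k=3
[0,4] S  <  k=2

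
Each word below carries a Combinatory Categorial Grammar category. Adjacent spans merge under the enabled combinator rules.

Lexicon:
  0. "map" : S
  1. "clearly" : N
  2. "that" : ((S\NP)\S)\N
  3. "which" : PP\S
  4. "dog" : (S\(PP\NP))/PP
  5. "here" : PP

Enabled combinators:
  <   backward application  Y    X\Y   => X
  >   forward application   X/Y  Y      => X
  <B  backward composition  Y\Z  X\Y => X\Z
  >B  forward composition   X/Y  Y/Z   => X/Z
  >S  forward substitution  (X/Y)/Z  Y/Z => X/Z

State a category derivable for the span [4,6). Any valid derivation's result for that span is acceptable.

[0,6] S   <
  [0,4] PP\NP   <B
    [0,3] S\NP   <
      [0,1] "map" : S
      [1,3] (S\NP)\S   <
        [1,2] "clearly" : N
        [2,3] "that" : ((S\NP)\S)\N
    [3,4] "which" : PP\S
  [4,6] S\(PP\NP)   >
    [4,5] "dog" : (S\(PP\NP))/PP
    [5,6] "here" : PP

S\(PP\NP)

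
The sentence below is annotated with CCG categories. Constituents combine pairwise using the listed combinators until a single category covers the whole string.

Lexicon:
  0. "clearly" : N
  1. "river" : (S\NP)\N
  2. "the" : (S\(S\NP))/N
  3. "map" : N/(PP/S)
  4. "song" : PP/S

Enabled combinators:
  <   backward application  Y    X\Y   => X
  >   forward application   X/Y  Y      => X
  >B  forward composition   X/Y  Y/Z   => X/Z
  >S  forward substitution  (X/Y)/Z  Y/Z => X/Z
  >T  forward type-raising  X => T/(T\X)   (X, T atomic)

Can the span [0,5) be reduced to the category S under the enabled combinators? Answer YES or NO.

[0,5] S   <
  [0,2] S\NP   <
    [0,1] "clearly" : N
    [1,2] "river" : (S\NP)\N
  [2,5] S\(S\NP)   >
    [2,3] "the" : (S\(S\NP))/N
    [3,5] N   >
      [3,4] "map" : N/(PP/S)
      [4,5] "song" : PP/S

YES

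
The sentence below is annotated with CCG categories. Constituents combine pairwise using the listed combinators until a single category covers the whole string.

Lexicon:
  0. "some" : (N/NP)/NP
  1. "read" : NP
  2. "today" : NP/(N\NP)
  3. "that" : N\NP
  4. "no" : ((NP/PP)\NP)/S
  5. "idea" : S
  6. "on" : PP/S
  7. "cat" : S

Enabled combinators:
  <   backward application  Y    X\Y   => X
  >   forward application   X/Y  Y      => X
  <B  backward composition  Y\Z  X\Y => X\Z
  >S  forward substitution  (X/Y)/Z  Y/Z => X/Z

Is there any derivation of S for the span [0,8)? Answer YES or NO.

(N/NP)/NP NP NP/(N\NP) N\NP ((NP/PP)\NP)/S S PP/S S
CKY chart[0,8] = {N}; S ∉ chart

NO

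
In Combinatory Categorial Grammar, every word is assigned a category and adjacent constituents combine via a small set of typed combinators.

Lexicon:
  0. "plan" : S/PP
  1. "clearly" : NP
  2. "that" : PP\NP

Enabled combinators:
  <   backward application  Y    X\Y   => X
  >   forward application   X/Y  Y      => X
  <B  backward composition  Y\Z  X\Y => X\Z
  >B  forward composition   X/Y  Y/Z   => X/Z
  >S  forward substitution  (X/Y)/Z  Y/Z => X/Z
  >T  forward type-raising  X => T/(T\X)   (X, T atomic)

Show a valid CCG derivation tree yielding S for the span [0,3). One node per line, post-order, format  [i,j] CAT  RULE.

[0,3] S   >
  [0,1] "plan" : S/PP
  [1,3] PP   >
    [1,2] PP/(PP\NP)   >T
      [1,2] "clearly" : NP
    [2,3] "that" : PP\NP

[0,1] S/PP  lex  "plan"
[1,2] NP  lex  "clearly"
[1,2] PP/(PP\NP)  >T
[2,3] PP\NP  lex  "that"
[1,3] PP  >  k=2
[0,3] S  >  k=1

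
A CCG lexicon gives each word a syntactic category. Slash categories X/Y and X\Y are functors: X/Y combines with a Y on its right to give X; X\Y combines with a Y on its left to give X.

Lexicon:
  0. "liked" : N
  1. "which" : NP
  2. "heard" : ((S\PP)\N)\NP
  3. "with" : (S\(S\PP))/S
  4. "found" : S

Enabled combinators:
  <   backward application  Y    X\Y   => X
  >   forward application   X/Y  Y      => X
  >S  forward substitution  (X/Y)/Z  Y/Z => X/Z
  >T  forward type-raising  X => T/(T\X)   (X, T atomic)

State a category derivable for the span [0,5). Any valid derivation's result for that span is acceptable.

[0,5] S   <
  [0,3] S\PP   <
    [0,1] "liked" : N
    [1,3] (S\PP)\N   <
      [1,2] "which" : NP
      [2,3] "heard" : ((S\PP)\N)\NP
  [3,5] S\(S\PP)   >
    [3,4] "with" : (S\(S\PP))/S
    [4,5] "found" : S

S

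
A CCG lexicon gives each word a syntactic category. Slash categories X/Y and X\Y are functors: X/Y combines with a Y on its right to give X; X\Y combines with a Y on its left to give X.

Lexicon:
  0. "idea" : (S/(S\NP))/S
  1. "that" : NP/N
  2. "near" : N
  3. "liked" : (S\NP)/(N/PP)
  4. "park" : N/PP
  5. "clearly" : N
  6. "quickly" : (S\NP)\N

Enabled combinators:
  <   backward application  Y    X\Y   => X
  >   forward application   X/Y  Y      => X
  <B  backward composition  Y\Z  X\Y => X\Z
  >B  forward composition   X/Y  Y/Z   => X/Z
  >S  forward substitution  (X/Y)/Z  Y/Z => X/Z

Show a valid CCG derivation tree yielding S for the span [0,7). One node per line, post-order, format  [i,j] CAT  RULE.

[0,7] S   >
  [0,5] S/(S\NP)   >
    [0,1] "idea" : (S/(S\NP))/S
    [1,5] S   <
      [1,3] NP   >
        [1,2] "that" : NP/N
        [2,3] "near" : N
      [3,5] S\NP   >
        [3,4] "liked" : (S\NP)/(N/PP)
        [4,5] "park" : N/PP
  [5,7] S\NP   <
    [5,6] "clearly" : N
    [6,7] "quickly" : (S\NP)\N

[0,1] (S/(S\NP))/S  lex  "idea"
[1,2] NP/N  lex  "that"
[2,3] N  lex  "near"
[1,3] NP  >  k=2
[3,4] (S\NP)/(N/PP)  lex  "liked"
[4,5] N/PP  lex  "park"
[3,5] S\NP  >  k=4
[1,5] S  <  k=3
[0,5] S/(S\NP)  >  k=1
[5,6] N  lex  "clearly"
[6,7] (S\NP)\N  lex  "quickly"
[5,7] S\NP  <  k=6
[0,7] S  >  k=5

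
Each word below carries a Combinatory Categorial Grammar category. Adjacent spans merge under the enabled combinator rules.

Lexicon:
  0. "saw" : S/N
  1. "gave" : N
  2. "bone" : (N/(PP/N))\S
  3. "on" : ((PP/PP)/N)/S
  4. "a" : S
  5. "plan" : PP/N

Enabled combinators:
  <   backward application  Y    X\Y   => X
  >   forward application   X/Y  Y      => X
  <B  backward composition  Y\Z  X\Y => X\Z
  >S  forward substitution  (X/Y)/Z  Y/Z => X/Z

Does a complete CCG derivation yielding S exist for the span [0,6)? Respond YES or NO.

NO

S/N N (N/(PP/N))\S ((PP/PP)/N)/S S PP/N
CKY chart[0,6] = {N}; S ∉ chart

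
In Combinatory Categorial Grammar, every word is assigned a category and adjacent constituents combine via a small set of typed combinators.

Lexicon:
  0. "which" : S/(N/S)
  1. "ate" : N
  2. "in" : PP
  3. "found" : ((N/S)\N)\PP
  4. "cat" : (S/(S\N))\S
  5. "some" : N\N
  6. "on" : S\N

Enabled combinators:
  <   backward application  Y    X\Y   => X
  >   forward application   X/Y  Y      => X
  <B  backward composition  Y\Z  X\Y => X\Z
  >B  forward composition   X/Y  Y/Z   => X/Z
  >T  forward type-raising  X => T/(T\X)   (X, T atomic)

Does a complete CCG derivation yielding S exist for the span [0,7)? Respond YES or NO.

YES

[0,7] S   >
  [0,5] S/(S\N)   <
    [0,4] S   >
      [0,1] "which" : S/(N/S)
      [1,4] N/S   <
        [1,2] "ate" : N
        [2,4] (N/S)\N   <
          [2,3] "in" : PP
          [3,4] "found" : ((N/S)\N)\PP
    [4,5] "cat" : (S/(S\N))\S
  [5,7] S\N   <B
    [5,6] "some" : N\N
    [6,7] "on" : S\N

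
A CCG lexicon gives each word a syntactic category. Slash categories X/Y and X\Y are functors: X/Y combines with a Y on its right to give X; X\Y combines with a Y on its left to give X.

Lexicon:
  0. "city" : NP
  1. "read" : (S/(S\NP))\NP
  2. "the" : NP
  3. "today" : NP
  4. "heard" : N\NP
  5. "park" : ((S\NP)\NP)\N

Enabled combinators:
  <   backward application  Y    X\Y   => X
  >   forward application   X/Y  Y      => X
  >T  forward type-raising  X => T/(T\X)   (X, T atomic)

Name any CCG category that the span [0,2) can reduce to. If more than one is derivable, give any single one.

[0,6] S   >
  [0,2] S/(S\NP)   <
    [0,1] "city" : NP
    [1,2] "read" : (S/(S\NP))\NP
  [2,6] S\NP   <
    [2,3] "the" : NP
    [3,6] (S\NP)\NP   <
      [3,5] N   >
        [3,4] N/(N\NP)   >T
          [3,4] "today" : NP
        [4,5] "heard" : N\NP
      [5,6] "park" : ((S\NP)\NP)\N

S/(S\NP)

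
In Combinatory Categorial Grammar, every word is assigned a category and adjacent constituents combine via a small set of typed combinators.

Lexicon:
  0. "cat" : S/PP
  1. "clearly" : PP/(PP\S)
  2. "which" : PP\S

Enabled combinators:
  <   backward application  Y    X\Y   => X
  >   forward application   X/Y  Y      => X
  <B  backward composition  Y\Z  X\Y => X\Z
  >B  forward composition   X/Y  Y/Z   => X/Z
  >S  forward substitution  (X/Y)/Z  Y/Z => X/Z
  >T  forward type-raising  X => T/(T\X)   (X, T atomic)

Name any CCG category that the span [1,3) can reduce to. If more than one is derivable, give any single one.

[0,3] S   >
  [0,1] "cat" : S/PP
  [1,3] PP   >
    [1,2] "clearly" : PP/(PP\S)
    [2,3] "which" : PP\S

PP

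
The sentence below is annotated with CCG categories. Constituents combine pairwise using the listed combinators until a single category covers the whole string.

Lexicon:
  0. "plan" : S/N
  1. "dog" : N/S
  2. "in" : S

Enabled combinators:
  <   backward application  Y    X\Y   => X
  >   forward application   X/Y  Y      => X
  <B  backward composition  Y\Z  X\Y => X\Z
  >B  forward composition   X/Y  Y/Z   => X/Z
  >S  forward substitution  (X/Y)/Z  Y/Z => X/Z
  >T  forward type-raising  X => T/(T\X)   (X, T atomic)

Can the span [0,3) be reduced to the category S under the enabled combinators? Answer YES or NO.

[0,3] S   >
  [0,1] "plan" : S/N
  [1,3] N   >
    [1,2] "dog" : N/S
    [2,3] "in" : S

YES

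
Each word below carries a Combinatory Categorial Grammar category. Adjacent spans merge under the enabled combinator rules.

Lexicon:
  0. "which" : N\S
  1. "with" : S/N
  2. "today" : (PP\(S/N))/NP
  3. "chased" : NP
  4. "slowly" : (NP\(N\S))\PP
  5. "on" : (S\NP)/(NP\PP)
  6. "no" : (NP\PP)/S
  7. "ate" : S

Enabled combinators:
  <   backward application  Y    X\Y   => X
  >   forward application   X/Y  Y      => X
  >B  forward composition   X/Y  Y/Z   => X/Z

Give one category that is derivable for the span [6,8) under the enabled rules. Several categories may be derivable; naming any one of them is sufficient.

NP\PP

[0,8] S   <
  [0,5] NP   <
    [0,1] "which" : N\S
    [1,5] NP\(N\S)   <
      [1,4] PP   <
        [1,2] "with" : S/N
        [2,4] PP\(S/N)   >
          [2,3] "today" : (PP\(S/N))/NP
          [3,4] "chased" : NP
      [4,5] "slowly" : (NP\(N\S))\PP
  [5,8] S\NP   >
    [5,6] "on" : (S\NP)/(NP\PP)
    [6,8] NP\PP   >
      [6,7] "no" : (NP\PP)/S
      [7,8] "ate" : S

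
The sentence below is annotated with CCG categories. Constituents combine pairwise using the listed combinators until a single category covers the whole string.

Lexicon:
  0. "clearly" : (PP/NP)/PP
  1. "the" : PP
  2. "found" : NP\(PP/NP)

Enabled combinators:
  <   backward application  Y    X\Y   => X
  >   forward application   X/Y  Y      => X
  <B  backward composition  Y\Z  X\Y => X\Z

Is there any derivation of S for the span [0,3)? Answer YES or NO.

(PP/NP)/PP PP NP\(PP/NP)
CKY chart[0,3] = {NP}; S ∉ chart

NO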